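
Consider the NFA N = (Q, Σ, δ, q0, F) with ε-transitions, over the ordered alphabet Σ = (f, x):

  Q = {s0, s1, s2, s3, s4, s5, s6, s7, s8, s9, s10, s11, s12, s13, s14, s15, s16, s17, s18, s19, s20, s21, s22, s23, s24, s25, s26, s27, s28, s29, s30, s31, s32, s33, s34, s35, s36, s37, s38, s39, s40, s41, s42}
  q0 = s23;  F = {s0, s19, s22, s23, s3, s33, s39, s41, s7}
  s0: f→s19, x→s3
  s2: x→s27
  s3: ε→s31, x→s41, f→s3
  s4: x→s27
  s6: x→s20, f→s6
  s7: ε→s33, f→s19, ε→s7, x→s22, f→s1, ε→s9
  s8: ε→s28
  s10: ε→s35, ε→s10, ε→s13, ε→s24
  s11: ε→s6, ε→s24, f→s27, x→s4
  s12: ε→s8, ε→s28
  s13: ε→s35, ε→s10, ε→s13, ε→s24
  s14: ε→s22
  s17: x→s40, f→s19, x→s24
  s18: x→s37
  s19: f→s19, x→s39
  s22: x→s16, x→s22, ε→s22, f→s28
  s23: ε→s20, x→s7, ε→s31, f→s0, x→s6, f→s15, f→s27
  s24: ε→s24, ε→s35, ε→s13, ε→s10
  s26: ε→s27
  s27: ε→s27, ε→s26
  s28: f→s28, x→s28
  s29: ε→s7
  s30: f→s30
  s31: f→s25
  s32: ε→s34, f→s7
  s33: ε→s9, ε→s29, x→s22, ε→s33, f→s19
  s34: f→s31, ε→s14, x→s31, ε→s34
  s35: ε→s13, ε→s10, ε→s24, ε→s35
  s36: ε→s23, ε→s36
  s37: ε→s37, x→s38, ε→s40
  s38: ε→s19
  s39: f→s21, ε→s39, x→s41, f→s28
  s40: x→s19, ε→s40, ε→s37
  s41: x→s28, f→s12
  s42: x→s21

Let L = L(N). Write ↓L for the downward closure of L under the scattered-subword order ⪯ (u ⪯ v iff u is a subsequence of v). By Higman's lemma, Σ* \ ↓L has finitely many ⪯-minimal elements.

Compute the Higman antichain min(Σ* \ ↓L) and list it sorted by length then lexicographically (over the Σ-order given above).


|Q|=43, |F|=9, |δ|=91 (47 ε).
min D↑ (9 st, q0=0, F={8}): 0:f→1,x→2 1:f→3,x→4 2:f→3,x→5 3:f→3,x→6 4:f→4,x→7 5:f→8,x→5 6:f→8,x→7 7:f→8,x→8 8:f→8,x→8 (ε-aug+det+¬).
'xxf': |S_i|=[24, 19, 9, 4] end={s12,s21,s28,s8} ∉↓L; 3/3 single-dels accept.
'ffxf': |S_i|=[24, 17, 12, 7, 4] end={s12,s21,s28,s8} ∉↓L; 4/4 deletions ∈↓L.
'fxxx': |S_i|=[24, 17, 10, 4, 1] end={s28} — reject; 4/4 deletions ∈↓L.
3 minimals (antichain).

min(Σ*\↓L) = [xxf, ffxf, fxxx].


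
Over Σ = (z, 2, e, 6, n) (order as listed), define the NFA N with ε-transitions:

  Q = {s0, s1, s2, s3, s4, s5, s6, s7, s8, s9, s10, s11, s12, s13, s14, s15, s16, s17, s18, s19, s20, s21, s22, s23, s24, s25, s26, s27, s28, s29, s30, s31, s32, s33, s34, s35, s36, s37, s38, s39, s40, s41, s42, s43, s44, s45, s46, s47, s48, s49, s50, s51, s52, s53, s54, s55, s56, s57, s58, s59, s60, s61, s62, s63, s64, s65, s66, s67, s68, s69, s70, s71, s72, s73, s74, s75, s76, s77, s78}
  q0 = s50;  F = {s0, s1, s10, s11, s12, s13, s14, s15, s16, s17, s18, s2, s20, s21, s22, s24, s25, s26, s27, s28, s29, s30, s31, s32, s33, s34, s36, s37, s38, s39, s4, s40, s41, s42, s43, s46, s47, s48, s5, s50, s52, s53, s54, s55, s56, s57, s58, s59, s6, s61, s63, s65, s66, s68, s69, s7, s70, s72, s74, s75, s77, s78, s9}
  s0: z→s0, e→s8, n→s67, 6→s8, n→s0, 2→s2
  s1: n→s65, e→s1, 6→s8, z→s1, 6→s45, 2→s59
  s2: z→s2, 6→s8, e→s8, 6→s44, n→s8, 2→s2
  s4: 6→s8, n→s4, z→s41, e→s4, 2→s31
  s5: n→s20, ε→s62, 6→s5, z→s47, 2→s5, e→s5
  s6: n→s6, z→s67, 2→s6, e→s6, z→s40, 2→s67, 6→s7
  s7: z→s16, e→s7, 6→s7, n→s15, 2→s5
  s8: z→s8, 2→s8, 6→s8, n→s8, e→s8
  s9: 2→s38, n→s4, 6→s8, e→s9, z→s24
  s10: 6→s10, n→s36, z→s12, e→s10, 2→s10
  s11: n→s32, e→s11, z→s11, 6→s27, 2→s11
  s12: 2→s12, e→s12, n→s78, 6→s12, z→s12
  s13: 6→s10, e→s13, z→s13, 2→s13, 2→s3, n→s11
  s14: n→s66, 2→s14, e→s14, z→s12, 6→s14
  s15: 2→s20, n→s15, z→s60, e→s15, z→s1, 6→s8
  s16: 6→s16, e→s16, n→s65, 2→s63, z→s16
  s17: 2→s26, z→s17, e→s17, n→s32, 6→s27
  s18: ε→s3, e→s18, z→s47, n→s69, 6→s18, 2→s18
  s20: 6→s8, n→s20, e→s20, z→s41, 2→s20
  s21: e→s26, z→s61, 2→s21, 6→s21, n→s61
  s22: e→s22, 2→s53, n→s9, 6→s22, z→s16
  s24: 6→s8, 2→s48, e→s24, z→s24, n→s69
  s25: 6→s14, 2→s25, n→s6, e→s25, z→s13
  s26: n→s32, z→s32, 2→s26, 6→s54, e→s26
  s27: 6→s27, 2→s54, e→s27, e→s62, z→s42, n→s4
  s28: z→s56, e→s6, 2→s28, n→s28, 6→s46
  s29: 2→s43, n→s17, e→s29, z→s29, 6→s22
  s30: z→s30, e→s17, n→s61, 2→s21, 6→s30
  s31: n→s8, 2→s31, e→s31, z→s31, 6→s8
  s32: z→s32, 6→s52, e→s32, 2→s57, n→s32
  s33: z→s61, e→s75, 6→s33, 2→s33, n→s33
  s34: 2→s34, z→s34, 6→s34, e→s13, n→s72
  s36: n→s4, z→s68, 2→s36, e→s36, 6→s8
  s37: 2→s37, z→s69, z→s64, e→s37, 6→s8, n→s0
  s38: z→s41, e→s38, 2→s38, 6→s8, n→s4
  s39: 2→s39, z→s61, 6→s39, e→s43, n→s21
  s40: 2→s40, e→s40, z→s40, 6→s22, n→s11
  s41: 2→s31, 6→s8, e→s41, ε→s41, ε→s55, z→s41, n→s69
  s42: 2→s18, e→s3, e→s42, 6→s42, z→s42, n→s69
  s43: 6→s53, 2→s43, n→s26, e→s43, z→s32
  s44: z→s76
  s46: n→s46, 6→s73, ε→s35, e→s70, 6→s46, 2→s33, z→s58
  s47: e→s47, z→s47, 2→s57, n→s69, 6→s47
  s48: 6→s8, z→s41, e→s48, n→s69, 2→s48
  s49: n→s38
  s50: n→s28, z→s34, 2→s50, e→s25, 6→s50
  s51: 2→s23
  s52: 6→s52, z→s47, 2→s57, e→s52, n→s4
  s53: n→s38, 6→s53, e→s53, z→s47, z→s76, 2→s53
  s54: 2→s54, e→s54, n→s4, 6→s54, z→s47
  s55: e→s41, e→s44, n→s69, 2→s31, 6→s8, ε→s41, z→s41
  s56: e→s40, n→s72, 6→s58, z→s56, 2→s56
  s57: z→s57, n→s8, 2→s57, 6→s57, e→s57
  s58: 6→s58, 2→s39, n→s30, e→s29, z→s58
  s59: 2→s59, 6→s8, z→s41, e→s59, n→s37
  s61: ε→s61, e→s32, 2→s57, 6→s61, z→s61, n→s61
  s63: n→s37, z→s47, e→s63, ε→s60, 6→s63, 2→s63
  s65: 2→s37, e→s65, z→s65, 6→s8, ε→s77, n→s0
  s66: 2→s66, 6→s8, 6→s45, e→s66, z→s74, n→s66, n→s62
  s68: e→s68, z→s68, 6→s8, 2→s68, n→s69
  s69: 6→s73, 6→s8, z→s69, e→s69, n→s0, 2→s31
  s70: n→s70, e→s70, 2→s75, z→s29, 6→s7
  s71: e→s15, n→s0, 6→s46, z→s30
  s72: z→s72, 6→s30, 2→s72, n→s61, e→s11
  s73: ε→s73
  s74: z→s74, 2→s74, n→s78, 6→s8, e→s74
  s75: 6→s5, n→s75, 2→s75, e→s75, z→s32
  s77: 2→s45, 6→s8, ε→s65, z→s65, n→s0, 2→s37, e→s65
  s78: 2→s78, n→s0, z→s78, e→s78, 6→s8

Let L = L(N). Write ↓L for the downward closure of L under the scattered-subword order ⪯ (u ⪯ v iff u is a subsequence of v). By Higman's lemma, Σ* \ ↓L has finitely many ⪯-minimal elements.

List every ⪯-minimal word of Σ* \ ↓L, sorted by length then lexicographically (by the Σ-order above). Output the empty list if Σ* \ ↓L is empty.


|Q|=79, |F|=63, |δ|=355 (11 ε).
min D↑ (62 st, q0=0, F={29}): 0:z→1,2→0,e→2,6→0,n→3 1:z→1,2→1,e→4,6→1,n→5 2:z→4,2→2,e→2,6→6,n→7 3:z→8,2→3,e→7,6→9,n→3 4:z→4,2→4,e→4,6→10,n→11 5:z→5,2→5,e→11,6→12,n→13 6:z→14,2→6,e→6,6→6,n→15 7:z→16,2→7,e→7,6→17,n→7 8:z→8,2→8,e→16,6→18,n→5 9:z→18,2→19,e→20,6→9,n→9 10:z→14,2→10,e→10,6→10,n→21 11:z→11,2→11,e→11,6→22,n→23 12:z→12,2→24,e→25,6→12,n→13 13:z→13,2→26,e→23,6→13,n→13 14:z→14,2→14,e→14,6→14,n→27 15:z→28,2→15,e→15,6→29,n→15 16:z→16,2→16,e→16,6→30,n→11 17:z→31,2→32,e→17,6→17,n→33 18:z→18,2→34,e→35,6→18,n→12 19:z→13,2→19,e→36,6→19,n→19 20:z→35,2→36,e→20,6→17,n→20 21:z→37,2→21,e→21,6→29,n→38 22:z→39,2→40,e→22,6→22,n→38 23:z→23,2→26,e→23,6→41,n→23 24:z→13,2→24,e→42,6→24,n→13 25:z→25,2→42,e→25,6→22,n→23 26:z→26,2→26,e→26,6→26,n→29 27:z→27,2→27,e→27,6→29,n→43 28:z→28,2→28,e→28,6→29,n→27 29:z→29,2→29,e→29,6→29,n→29 30:z→31,2→44,e→30,6→30,n→45 31:z→31,2→46,e→31,6→31,n→47 32:z→48,2→32,e→32,6→32,n→49 33:z→50,2→49,e→33,6→29,n→33 34:z→13,2→34,e→51,6→34,n→24 35:z→35,2→51,e→35,6→30,n→25 36:z→23,2→36,e→36,6→32,n→36 37:z→37,2→37,e→37,6→29,n→52 38:z→53,2→54,e→38,6→29,n→38 39:z→39,2→55,e→39,6→39,n→52 40:z→48,2→40,e→40,6→40,n→38 41:z→48,2→26,e→41,6→41,n→38 42:z→23,2→42,e→42,6→40,n→23 43:z→43,2→56,e→29,6→29,n→43 44:z→48,2→44,e→44,6→44,n→57 45:z→58,2→57,e→45,6→29,n→38 46:z→48,2→46,e→46,6→46,n→59 47:z→47,2→59,e→47,6→29,n→43 48:z→48,2→26,e→48,6→48,n→52 49:z→53,2→49,e→49,6→29,n→49 50:z→50,2→60,e→50,6→29,n→47 51:z→23,2→51,e→51,6→44,n→42 52:z→52,2→54,e→52,6→29,n→43 53:z→53,2→54,e→53,6→29,n→52 54:z→54,2→54,e→54,6→29,n→29 55:z→48,2→55,e→55,6→55,n→52 56:z→56,2→56,e→29,6→29,n→29 57:z→53,2→57,e→57,6→29,n→38 58:z→58,2→61,e→58,6→29,n→52 59:z→52,2→59,e→59,6→29,n→43 60:z→53,2→60,e→60,6→29,n→59 61:z→53,2→61,e→61,6→29,n→52 (ε-aug+det+¬).
'e6n6': run [74, 61, 49, 32, 5] end={s44,s45,s73,s76,s8} ∉↓L; 4/4 del acc.
'znn2n': run [74, 59, 41, 17, 6, 1] end={s8} — reject; 5/5 del acc.
'e6znne': |S_i|=[74, 61, 49, 32, 15, 6, 1] end={s8} ∉↓L; 6/6 deletions ∈↓L.
'n62z2n': N↓-sim [74, 67, 56, 38, 18, 6, 1] end={s8} ∉↓L; 6/6 del acc.
4 obstructions.

Antichain: [e6n6, znn2n, e6znne, n62z2n].


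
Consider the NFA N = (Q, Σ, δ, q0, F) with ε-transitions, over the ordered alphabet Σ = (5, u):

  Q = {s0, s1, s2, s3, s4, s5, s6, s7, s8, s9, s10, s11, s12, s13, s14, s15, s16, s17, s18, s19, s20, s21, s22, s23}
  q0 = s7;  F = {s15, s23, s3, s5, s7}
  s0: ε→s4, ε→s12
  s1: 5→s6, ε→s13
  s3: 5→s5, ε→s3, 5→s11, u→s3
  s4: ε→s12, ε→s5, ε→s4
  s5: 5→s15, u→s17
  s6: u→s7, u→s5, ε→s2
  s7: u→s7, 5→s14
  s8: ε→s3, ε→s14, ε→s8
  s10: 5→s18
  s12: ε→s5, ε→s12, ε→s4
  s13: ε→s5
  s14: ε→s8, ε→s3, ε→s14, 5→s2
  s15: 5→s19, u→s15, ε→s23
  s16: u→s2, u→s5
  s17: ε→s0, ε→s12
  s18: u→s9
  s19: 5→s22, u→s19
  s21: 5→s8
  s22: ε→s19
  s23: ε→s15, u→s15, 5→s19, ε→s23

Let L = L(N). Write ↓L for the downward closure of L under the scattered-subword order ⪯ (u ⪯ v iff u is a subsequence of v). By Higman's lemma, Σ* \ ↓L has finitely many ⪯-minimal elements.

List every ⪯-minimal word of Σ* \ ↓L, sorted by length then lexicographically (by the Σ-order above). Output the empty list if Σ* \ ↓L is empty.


Antichain: [5555].

|Q|=24, |F|=5, |δ|=46 (24 ε).
min D↑ (5 st, q0=0, F={4}): 0:5→1,u→0 1:5→2,u→1 2:5→3,u→2 3:5→4,u→3 4:5→4,u→4.
'5555': |S_i|=[15, 14, 11, 4, 2] end={s19,s22} — reject; 4/4 del acc.
1 minimals (antichain).


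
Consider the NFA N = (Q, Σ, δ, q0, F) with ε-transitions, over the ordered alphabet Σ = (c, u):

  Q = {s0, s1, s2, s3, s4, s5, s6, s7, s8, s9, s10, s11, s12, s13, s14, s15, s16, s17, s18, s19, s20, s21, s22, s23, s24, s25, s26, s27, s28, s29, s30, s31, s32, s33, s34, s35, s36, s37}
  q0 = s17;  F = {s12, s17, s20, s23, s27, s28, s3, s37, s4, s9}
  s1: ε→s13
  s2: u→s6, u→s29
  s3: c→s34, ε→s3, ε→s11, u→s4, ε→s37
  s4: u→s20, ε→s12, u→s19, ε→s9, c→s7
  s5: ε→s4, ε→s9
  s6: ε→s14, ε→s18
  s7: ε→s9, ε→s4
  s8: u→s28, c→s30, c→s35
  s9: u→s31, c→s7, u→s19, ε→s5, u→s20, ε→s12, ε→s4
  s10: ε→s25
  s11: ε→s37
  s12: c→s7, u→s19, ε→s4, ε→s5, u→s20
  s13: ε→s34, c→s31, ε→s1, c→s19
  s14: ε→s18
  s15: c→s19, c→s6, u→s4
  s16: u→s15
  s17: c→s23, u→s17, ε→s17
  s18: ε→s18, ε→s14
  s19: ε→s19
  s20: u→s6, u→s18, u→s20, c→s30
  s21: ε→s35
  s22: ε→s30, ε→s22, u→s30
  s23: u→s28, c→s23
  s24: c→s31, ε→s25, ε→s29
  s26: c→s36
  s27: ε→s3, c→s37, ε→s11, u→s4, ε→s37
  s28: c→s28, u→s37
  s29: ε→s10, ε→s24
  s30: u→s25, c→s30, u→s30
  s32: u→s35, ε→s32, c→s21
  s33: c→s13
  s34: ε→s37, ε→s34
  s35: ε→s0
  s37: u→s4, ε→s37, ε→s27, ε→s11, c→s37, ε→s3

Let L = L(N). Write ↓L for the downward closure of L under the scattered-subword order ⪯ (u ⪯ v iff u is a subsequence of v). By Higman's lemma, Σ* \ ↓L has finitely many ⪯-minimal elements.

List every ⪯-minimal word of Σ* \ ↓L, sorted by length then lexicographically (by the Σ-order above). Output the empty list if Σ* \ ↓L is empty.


min(Σ*\↓L) = [cuuuuc].

|Q|=38, |F|=10, |δ|=90 (44 ε).
min D↑ (7 st, q0=0, F={6}): 0:c→1,u→0 1:c→1,u→2 2:c→2,u→3 3:c→3,u→4 4:c→4,u→5 5:c→6,u→5 6:c→6,u→6 (ε-aug+det+¬).
'cuuuuc': |S_i|=[21, 20, 19, 18, 13, 8, 2] end={s25,s30} rej; 6/6 deletions ∈↓L.
1 obstructions.


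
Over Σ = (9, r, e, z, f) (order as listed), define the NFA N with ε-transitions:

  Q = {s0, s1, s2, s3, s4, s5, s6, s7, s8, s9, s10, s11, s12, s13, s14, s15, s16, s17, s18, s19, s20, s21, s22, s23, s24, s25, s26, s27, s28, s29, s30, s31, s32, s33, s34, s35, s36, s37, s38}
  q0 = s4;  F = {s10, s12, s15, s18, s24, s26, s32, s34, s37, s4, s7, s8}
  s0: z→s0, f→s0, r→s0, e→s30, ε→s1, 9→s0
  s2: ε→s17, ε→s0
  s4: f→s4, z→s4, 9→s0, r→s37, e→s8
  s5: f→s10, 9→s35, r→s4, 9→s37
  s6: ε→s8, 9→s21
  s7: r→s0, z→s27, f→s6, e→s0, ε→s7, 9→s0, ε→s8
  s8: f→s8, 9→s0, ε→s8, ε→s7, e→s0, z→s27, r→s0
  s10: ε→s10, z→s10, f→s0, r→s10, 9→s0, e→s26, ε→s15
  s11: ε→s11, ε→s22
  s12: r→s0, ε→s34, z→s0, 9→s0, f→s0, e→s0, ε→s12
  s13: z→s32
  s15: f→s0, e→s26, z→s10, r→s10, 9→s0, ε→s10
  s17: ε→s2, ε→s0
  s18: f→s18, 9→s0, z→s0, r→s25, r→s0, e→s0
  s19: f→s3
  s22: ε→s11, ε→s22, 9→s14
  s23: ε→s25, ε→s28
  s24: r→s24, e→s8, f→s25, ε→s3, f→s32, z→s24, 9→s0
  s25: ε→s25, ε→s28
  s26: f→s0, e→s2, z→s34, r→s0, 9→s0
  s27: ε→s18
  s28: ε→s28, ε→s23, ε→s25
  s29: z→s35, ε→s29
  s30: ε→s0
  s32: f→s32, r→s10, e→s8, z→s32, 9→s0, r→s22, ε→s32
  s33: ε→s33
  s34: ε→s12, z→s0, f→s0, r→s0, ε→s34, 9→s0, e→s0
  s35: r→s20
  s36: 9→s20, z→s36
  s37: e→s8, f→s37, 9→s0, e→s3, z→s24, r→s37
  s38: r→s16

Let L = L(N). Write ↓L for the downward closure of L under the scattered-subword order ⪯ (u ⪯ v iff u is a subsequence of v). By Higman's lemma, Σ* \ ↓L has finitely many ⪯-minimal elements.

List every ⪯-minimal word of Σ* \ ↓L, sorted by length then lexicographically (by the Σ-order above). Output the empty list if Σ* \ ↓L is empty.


Antichain: [9, er, ee, ezz, rzfrf].

|Q|=39, |F|=12, |δ|=116 (34 ε).
min D↑ (10 st, q0=0, F={1}): 0:9→1,r→2,e→3,z→0,f→0 1:9→1,r→1,e→1,z→1,f→1 2:9→1,r→2,e→3,z→4,f→2 3:9→1,r→1,e→1,z→5,f→3 4:9→1,r→4,e→3,z→4,f→6 5:9→1,r→1,e→1,z→1,f→5 6:9→1,r→7,e→3,z→6,f→6 7:9→1,r→7,e→8,z→7,f→1 8:9→1,r→1,e→1,z→9,f→1 9:9→1,r→1,e→1,z→1,f→1 (ε-aug+det+¬).
'9': |S_i|=[27, 5] end={s0,s1,s14,s21,s30} — reject; 1/1 del acc.
'er': |S_i|=[27, 18, 6] end={s0,s1,s23,s25,s28,s30} — reject; 2/2 deletions ∈↓L.
'ee': run [27, 18, 5] end={s0,s1,s17,s2,s30} ∉↓L; 2/2 single-dels accept.
'ezz': |S_i|=[27, 18, 10, 3] end={s0,s1,s30} rej; 3/3 single-dels accept.
'rzfrf': N↓-sim [27, 26, 25, 23, 16, 3] end={s0,s1,s30} ∉↓L; 5/5 deletions ∈↓L.
5 obstructions.


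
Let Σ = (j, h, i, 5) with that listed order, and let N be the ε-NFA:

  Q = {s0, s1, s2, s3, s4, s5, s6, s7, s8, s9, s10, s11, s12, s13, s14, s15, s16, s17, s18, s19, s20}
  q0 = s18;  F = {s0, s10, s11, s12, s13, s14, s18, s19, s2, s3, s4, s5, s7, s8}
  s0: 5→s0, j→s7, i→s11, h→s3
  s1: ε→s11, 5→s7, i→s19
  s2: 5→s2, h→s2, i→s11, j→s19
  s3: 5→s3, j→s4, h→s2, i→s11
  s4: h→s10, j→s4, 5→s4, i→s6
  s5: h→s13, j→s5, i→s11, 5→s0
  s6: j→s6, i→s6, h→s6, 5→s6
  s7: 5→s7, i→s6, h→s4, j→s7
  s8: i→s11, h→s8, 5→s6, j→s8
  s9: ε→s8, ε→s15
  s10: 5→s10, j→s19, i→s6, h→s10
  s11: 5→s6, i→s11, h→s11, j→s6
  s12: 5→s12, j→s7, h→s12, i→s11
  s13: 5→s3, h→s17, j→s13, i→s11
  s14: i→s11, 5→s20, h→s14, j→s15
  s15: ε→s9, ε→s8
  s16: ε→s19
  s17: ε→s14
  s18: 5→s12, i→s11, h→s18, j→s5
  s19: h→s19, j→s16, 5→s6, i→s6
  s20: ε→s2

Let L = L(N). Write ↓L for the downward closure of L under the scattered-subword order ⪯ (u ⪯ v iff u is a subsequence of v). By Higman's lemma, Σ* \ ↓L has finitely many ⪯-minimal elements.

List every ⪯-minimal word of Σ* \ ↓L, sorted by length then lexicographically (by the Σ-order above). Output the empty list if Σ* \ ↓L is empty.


Antichain: [ij, i5, 5ji, jhhj5].

|Q|=21, |F|=14, |δ|=70 (8 ε).
min D↑ (15 st, q0=0, F={6}): 0:j→1,h→0,i→2,5→3 1:j→1,h→4,i→2,5→5 2:j→6,h→2,i→2,5→6 3:j→7,h→3,i→2,5→3 4:j→4,h→8,i→2,5→9 5:j→7,h→9,i→2,5→5 6:j→6,h→6,i→6,5→6 7:j→7,h→10,i→6,5→7 8:j→11,h→8,i→2,5→12 9:j→10,h→12,i→2,5→9 10:j→10,h→13,i→6,5→10 11:j→11,h→11,i→2,5→6 12:j→14,h→12,i→2,5→12 13:j→14,h→13,i→6,5→13 14:j→14,h→14,i→6,5→6 [Hopcroft].
'ij': N↓-sim [20, 2, 1] end={s6} rej; 2/2 single-dels accept.
'i5': run [20, 2, 1] end={s6} ∉↓L; 2/2 del acc.
'5ji': N↓-sim [20, 12, 6, 1] end={s6} — reject; 3/3 deletions ∈↓L.
'jhhj5': run [20, 18, 15, 12, 7, 1] end={s6} ∉↓L; 5/5 deletions ∈↓L.
4 words, ⪯-incomp.


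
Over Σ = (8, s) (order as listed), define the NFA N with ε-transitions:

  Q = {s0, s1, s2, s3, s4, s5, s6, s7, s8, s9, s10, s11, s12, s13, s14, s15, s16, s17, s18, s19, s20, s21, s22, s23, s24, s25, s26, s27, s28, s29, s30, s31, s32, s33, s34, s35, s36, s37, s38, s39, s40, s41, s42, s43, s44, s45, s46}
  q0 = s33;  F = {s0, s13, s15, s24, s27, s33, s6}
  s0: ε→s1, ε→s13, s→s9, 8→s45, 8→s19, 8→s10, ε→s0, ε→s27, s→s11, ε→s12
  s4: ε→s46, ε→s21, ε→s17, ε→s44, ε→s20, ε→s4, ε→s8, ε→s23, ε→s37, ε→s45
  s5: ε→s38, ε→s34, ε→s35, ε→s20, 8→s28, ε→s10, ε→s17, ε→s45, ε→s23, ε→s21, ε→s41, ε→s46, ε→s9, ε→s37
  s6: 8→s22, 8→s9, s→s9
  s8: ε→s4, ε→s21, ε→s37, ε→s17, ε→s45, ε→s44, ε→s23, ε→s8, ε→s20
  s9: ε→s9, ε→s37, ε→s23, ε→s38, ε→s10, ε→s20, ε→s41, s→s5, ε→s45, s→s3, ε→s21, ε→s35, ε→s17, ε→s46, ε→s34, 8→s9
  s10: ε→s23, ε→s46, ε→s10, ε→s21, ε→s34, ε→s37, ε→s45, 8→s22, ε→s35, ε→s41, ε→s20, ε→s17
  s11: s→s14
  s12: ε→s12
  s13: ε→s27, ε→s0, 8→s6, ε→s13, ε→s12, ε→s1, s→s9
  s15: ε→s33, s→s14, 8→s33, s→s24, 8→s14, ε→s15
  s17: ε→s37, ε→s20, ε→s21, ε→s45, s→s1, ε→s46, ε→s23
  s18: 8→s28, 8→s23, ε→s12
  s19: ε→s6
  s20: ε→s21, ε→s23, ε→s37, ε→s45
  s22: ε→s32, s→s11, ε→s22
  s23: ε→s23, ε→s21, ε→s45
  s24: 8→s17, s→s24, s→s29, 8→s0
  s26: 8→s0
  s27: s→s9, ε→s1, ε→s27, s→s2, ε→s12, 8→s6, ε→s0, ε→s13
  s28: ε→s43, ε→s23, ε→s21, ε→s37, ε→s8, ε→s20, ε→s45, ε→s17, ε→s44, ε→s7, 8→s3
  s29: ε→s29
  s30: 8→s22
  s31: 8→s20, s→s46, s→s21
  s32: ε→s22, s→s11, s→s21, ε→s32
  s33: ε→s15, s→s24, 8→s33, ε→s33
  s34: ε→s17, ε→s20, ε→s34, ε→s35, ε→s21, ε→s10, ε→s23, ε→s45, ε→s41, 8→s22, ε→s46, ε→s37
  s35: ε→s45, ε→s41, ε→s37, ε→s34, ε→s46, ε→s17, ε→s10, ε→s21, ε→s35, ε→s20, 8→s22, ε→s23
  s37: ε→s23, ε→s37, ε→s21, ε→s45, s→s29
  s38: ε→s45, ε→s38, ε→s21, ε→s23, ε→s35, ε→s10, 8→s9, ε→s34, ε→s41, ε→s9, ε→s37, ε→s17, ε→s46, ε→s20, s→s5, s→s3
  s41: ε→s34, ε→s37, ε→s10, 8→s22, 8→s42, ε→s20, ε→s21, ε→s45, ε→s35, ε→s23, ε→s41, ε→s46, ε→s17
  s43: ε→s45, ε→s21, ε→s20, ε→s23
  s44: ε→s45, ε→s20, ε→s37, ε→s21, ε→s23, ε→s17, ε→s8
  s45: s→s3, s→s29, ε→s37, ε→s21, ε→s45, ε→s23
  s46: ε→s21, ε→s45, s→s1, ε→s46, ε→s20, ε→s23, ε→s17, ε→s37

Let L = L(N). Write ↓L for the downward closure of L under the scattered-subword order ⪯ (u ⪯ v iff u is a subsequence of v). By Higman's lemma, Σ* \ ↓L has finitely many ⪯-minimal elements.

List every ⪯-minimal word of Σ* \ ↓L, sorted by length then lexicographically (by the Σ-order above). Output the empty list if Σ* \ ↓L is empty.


|Q|=47, |F|=7, |δ|=230 (178 ε).
min D↑ (5 st, q0=0, F={4}): 0:8→0,s→1 1:8→2,s→1 2:8→3,s→4 3:8→4,s→4 4:8→4,s→4.
's8s': N↓-sim [38, 36, 35, 29] end={s1,s10,s11,s14,s17,s2,s20,s21,s22,s23,s28,s29,…} rej; 3/3 del acc.
's888': |S_i|=[38, 36, 35, 30, 28] end={s1,s10,s11,s14,s17,s20,s21,s22,s23,s28,s29,s3,…} — reject; 4/4 single-dels accept.
2 obstructions.

min(Σ*\↓L) = [s8s, s888].


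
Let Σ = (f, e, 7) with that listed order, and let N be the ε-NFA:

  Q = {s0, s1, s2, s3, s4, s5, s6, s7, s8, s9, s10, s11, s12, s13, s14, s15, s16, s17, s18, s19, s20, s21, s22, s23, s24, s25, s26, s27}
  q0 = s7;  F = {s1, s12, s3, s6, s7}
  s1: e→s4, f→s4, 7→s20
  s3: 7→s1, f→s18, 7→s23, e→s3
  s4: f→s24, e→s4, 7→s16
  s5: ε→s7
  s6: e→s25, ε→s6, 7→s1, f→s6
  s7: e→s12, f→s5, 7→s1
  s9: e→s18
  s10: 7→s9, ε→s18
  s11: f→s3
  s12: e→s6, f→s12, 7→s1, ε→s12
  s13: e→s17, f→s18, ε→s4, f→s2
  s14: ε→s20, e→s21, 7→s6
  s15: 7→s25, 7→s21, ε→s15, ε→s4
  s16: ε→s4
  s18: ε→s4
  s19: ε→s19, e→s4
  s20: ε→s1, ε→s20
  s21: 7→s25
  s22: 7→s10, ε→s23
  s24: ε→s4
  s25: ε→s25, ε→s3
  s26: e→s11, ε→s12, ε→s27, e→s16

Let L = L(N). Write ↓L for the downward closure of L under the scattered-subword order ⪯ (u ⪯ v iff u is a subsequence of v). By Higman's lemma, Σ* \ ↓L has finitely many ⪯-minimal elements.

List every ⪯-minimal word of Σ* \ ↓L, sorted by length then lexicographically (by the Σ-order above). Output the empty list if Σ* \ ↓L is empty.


|Q|=28, |F|=5, |δ|=53 (19 ε).
min D↑ (6 st, q0=0, F={4}): 0:f→0,e→1,7→2 1:f→1,e→3,7→2 2:f→4,e→4,7→2 3:f→3,e→5,7→2 4:f→4,e→4,7→4 5:f→4,e→5,7→2 (ε-aug+det+¬).
'7f': run [13, 6, 3] end={s16,s24,s4} ∉↓L; 2/2 deletions ∈↓L.
'7e': |S_i|=[13, 6, 3] end={s16,s24,s4} ∉↓L; 2/2 single-dels accept.
'eeef': run [13, 11, 10, 9, 4] end={s16,s18,s24,s4} rej; 4/4 del acc.
3 words, ⪯-incomp.

A = [7f, 7e, eeef].


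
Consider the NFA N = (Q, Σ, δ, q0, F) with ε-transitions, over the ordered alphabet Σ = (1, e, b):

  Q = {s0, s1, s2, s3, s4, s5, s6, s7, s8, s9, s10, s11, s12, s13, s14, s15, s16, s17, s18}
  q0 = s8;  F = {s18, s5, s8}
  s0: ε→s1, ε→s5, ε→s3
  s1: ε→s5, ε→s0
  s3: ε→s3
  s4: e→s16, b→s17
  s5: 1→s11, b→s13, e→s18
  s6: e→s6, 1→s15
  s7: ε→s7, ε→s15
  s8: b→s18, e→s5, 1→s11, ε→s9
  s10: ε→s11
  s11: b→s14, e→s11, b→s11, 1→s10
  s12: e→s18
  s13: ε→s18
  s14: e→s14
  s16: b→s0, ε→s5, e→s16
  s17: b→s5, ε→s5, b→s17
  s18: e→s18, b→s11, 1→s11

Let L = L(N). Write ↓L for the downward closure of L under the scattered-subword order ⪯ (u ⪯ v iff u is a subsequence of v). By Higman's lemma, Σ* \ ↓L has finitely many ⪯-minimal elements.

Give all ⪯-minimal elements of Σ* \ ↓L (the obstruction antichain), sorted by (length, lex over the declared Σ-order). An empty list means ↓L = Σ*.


|Q|=19, |F|=3, |δ|=36 (13 ε).
min D↑ (4 st, q0=0, F={1}): 0:1→1,e→2,b→3 1:1→1,e→1,b→1 2:1→1,e→3,b→3 3:1→1,e→3,b→1 (ε-aug+det+¬).
'1': |S_i|=[8, 3] end={s10,s11,s14} — reject; 1/1 single-dels accept.
'bb': N↓-sim [8, 5, 3] end={s10,s11,s14} rej; 2/2 del acc.
'eeb': N↓-sim [8, 6, 4, 3] end={s10,s11,s14} rej; 3/3 del acc.
3 words, ⪯-incomp.

A = [1, bb, eeb].


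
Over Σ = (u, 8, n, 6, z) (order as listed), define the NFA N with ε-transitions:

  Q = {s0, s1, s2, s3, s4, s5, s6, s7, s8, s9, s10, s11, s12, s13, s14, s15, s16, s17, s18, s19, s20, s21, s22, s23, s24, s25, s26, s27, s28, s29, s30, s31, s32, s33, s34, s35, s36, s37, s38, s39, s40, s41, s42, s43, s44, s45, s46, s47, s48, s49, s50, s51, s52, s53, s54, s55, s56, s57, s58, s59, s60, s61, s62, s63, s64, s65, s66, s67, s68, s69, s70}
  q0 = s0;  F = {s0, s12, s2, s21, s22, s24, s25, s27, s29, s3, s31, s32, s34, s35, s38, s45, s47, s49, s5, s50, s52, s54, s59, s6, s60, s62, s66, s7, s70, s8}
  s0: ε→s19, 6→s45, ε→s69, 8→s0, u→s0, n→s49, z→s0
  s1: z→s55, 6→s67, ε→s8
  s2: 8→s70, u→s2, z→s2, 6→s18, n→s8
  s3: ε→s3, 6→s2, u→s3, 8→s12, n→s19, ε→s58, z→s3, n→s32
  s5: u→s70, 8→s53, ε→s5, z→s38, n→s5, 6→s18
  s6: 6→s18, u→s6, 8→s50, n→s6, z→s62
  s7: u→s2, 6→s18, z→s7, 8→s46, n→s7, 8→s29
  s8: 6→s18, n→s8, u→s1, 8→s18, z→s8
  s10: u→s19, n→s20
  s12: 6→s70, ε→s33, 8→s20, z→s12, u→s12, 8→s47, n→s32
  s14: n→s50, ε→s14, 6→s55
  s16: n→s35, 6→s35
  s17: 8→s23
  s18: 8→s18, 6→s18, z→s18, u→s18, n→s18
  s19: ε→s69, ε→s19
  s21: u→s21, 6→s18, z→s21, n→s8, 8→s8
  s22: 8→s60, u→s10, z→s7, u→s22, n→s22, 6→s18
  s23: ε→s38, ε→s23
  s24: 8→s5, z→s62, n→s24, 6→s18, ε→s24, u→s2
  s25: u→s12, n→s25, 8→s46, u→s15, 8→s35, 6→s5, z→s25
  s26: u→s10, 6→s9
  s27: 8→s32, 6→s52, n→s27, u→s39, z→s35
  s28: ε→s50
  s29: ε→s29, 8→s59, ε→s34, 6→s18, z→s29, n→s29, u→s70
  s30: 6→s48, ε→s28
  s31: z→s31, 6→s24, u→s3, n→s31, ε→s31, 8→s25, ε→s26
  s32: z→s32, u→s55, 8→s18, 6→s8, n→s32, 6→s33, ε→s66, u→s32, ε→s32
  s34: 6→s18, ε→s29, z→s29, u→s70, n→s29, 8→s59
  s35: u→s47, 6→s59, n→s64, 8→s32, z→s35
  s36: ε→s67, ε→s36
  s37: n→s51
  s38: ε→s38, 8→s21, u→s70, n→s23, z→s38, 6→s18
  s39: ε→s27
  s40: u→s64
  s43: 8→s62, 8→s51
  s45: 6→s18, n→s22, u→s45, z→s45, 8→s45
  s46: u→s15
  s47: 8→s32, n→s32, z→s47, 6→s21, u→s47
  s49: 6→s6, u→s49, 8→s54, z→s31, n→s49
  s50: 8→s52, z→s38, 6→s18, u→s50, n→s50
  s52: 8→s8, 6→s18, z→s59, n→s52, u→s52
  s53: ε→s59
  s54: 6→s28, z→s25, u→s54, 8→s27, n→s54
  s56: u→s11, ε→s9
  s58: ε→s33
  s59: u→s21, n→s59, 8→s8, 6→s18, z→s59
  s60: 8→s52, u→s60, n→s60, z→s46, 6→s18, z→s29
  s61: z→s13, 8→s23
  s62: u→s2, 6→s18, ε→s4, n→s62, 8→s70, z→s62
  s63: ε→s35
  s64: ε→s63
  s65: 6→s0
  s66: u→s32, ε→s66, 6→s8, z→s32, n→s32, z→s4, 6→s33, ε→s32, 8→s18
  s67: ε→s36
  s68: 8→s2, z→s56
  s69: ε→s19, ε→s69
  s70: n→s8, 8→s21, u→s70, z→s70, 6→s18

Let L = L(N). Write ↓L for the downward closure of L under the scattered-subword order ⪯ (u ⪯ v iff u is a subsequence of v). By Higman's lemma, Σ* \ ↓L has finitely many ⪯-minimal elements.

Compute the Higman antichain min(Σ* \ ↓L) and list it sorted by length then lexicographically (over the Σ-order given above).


|Q|=71, |F|=30, |δ|=226 (37 ε).
min D↑ (29 st, q0=0, F={7}): 0:u→0,8→0,n→1,6→2,z→0 1:u→1,8→3,n→1,6→4,z→5 2:u→2,8→2,n→6,6→7,z→2 3:u→3,8→8,n→3,6→9,z→10 4:u→4,8→9,n→4,6→7,z→11 5:u→12,8→10,n→5,6→13,z→5 6:u→6,8→14,n→6,6→7,z→15 7:u→7,8→7,n→7,6→7,z→7 8:u→8,8→16,n→8,6→17,z→18 9:u→9,8→17,n→9,6→7,z→19 10:u→20,8→18,n→10,6→21,z→10 11:u→22,8→23,n→11,6→7,z→11 12:u→12,8→20,n→16,6→22,z→12 13:u→22,8→21,n→13,6→7,z→11 14:u→14,8→17,n→14,6→7,z→24 15:u→22,8→24,n→15,6→7,z→15 16:u→16,8→7,n→16,6→25,z→16 17:u→17,8→25,n→17,6→7,z→26 18:u→27,8→16,n→18,6→26,z→18 19:u→23,8→28,n→19,6→7,z→19 20:u→20,8→27,n→16,6→23,z→20 21:u→23,8→26,n→21,6→7,z→19 22:u→22,8→23,n→25,6→7,z→22 23:u→23,8→28,n→25,6→7,z→23 24:u→23,8→26,n→24,6→7,z→24 25:u→25,8→7,n→25,6→7,z→25 26:u→28,8→25,n→26,6→7,z→26 27:u→27,8→16,n→16,6→28,z→27 28:u→28,8→25,n→25,6→7,z→28.
'66': N↓-sim [52, 35, 3] end={s18,s36,s67} — reject; 2/2 single-dels accept.
'n8888': |S_i|=[52, 50, 35, 23, 10, 1] end={s18} — reject; 5/5 single-dels accept.
'nzun8': N↓-sim [52, 50, 40, 22, 13, 1] end={s18} ∉↓L; 5/5 del acc.
'n6z8n8': N↓-sim [52, 50, 23, 14, 8, 6, 1] end={s18} rej; 6/6 deletions ∈↓L.
4 obstructions.

min(Σ*\↓L) = [66, n8888, nzun8, n6z8n8].


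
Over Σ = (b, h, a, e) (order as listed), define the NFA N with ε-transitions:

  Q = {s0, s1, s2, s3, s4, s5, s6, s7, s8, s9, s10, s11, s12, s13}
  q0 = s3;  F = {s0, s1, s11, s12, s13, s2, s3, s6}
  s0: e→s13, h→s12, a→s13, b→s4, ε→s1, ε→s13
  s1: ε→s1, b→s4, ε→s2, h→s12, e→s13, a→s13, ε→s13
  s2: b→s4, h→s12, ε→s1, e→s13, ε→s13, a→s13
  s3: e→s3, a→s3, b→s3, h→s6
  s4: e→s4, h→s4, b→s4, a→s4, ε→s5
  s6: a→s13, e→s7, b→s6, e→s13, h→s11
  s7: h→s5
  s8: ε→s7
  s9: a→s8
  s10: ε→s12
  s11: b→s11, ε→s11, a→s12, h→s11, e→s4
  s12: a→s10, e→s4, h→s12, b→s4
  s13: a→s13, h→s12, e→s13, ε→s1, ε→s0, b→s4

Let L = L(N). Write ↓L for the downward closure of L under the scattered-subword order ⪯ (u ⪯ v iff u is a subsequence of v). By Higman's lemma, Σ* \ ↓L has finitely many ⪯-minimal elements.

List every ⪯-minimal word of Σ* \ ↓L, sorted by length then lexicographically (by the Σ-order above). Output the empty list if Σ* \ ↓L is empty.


|Q|=14, |F|=8, |δ|=52 (13 ε).
min D↑ (6 st, q0=0, F={5}): 0:b→0,h→1,a→0,e→0 1:b→1,h→2,a→3,e→3 2:b→2,h→2,a→4,e→5 3:b→5,h→4,a→3,e→3 4:b→5,h→4,a→4,e→5 5:b→5,h→5,a→5,e→5 (ε-aug+det+¬).
'hhe': |S_i|=[12, 11, 5, 2] end={s4,s5} — reject; 3/3 single-dels accept.
'hab': run [12, 11, 8, 2] end={s4,s5} — reject; 3/3 deletions ∈↓L.
'heb': |S_i|=[12, 11, 9, 2] end={s4,s5} — reject; 3/3 del acc.
3 minimals (antichain).

Antichain: [hhe, hab, heb].


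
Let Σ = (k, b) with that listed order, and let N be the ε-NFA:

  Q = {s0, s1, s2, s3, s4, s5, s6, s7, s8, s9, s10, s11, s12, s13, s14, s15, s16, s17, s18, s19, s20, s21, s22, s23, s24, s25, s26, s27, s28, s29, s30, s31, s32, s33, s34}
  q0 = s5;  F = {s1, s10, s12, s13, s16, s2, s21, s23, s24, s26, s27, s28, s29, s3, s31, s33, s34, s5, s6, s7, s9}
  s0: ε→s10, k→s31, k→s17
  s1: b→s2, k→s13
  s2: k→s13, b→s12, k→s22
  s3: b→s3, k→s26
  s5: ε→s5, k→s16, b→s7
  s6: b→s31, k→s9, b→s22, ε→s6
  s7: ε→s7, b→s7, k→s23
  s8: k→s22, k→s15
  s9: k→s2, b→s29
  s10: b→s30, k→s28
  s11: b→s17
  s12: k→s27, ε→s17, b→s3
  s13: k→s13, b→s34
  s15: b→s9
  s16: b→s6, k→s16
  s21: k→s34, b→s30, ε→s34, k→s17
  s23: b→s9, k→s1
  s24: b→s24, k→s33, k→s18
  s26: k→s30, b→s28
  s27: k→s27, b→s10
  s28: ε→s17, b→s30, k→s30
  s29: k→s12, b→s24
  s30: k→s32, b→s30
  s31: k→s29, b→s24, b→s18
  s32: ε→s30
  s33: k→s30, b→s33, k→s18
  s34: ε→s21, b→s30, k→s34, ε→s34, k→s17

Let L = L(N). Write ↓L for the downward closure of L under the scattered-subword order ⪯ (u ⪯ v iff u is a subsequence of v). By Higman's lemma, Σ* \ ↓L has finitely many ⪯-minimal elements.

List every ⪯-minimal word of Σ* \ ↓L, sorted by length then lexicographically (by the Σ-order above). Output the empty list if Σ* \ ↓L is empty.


|Q|=35, |F|=21, |δ|=67 (10 ε).
min D↑ (21 st, q0=0, F={17}): 0:k→1,b→2 1:k→1,b→3 2:k→4,b→2 3:k→5,b→6 4:k→7,b→5 5:k→8,b→9 6:k→9,b→10 7:k→11,b→8 8:k→11,b→12 9:k→12,b→10 10:k→13,b→10 11:k→11,b→14 12:k→15,b→16 13:k→17,b→13 14:k→14,b→17 15:k→15,b→18 16:k→19,b→16 17:k→17,b→17 18:k→20,b→17 19:k→17,b→20 20:k→17,b→17 (ε-aug+det+¬).
'kbbbkk': run [26, 24, 21, 17, 10, 7, 3] end={s18,s30,s32} — reject; 6/6 del acc.
'bkkkbb': run [26, 24, 21, 17, 12, 7, 2] end={s30,s32} ∉↓L; 6/6 single-dels accept.
2 minimals (antichain).

A = [kbbbkk, bkkkbb].


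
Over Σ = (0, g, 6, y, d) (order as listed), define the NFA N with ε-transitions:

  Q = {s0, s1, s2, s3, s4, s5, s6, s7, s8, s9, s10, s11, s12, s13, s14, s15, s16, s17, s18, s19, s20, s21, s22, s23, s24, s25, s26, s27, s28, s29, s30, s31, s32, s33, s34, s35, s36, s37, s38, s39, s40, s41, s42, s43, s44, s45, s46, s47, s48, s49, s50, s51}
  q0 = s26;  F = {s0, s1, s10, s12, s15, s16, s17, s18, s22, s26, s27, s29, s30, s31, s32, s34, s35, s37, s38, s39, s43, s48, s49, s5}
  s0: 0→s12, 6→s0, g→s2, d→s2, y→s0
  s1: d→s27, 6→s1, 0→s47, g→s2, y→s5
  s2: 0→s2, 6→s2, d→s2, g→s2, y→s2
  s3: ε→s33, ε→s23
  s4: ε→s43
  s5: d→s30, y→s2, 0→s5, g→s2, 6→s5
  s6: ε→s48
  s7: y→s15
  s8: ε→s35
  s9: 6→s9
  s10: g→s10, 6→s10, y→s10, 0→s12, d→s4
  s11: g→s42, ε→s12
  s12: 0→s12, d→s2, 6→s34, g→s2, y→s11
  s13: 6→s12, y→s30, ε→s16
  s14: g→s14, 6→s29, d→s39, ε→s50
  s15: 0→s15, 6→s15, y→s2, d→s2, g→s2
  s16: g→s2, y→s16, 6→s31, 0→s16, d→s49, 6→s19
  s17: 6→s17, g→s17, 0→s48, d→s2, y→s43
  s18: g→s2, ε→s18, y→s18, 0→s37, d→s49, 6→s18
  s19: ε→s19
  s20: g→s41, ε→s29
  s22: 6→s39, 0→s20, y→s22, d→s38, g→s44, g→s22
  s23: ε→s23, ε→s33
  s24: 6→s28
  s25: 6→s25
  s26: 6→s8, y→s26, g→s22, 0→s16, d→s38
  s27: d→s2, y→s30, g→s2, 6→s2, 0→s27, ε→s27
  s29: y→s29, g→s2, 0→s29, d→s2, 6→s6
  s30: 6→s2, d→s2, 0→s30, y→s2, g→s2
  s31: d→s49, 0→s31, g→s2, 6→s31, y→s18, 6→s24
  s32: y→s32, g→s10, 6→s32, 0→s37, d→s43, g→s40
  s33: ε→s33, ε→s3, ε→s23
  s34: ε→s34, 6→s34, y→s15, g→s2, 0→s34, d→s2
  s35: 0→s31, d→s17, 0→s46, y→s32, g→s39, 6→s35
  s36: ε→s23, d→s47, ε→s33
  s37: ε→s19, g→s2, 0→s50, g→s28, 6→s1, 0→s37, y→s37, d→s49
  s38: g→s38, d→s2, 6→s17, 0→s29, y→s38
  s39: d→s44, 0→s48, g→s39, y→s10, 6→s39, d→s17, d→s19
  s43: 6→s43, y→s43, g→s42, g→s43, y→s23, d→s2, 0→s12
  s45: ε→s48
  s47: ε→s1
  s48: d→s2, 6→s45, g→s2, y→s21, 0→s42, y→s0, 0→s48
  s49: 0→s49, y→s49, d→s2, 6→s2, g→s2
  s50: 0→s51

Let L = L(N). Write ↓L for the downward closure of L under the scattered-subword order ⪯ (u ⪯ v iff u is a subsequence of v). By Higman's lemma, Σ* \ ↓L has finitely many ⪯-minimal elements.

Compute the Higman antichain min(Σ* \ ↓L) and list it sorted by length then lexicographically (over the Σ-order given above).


|Q|=52, |F|=24, |δ|=174 (23 ε).
min D↑ (25 st, q0=0, F={5}): 0:0→1,g→2,6→3,y→0,d→4 1:0→1,g→5,6→6,y→1,d→7 2:0→8,g→2,6→9,y→2,d→4 3:0→6,g→9,6→3,y→10,d→11 4:0→8,g→4,6→11,y→4,d→5 5:0→5,g→5,6→5,y→5,d→5 6:0→6,g→5,6→6,y→12,d→7 7:0→7,g→5,6→5,y→7,d→5 8:0→8,g→5,6→13,y→8,d→5 9:0→13,g→9,6→9,y→14,d→11 10:0→15,g→14,6→10,y→10,d→16 11:0→13,g→11,6→11,y→16,d→5 12:0→15,g→5,6→12,y→12,d→7 13:0→13,g→5,6→13,y→17,d→5 14:0→18,g→14,6→14,y→14,d→16 15:0→15,g→5,6→19,y→15,d→7 16:0→18,g→16,6→16,y→16,d→5 17:0→18,g→5,6→17,y→17,d→5 18:0→18,g→5,6→20,y→18,d→5 19:0→19,g→5,6→19,y→21,d→22 20:0→20,g→5,6→20,y→23,d→5 21:0→21,g→5,6→21,y→5,d→24 22:0→22,g→5,6→5,y→24,d→5 23:0→23,g→5,6→23,y→5,d→5 24:0→24,g→5,6→5,y→5,d→5 [Hopcroft].
'0g': |S_i|=[46, 30, 4] end={s2,s28,s41,s42} ∉↓L; 2/2 del acc.
'dd': N↓-sim [46, 24, 1] end={s2} ∉↓L; 2/2 del acc.
'0d6': run [46, 30, 4, 1] end={s2} rej; 3/3 deletions ∈↓L.
'g0d': |S_i|=[46, 28, 14, 1] end={s2} — reject; 3/3 del acc.
'6y06yy': N↓-sim [46, 39, 28, 17, 8, 4, 1] end={s2} — reject; 6/6 single-dels accept.
5 minimals (antichain).

Antichain: [0g, dd, 0d6, g0d, 6y06yy].


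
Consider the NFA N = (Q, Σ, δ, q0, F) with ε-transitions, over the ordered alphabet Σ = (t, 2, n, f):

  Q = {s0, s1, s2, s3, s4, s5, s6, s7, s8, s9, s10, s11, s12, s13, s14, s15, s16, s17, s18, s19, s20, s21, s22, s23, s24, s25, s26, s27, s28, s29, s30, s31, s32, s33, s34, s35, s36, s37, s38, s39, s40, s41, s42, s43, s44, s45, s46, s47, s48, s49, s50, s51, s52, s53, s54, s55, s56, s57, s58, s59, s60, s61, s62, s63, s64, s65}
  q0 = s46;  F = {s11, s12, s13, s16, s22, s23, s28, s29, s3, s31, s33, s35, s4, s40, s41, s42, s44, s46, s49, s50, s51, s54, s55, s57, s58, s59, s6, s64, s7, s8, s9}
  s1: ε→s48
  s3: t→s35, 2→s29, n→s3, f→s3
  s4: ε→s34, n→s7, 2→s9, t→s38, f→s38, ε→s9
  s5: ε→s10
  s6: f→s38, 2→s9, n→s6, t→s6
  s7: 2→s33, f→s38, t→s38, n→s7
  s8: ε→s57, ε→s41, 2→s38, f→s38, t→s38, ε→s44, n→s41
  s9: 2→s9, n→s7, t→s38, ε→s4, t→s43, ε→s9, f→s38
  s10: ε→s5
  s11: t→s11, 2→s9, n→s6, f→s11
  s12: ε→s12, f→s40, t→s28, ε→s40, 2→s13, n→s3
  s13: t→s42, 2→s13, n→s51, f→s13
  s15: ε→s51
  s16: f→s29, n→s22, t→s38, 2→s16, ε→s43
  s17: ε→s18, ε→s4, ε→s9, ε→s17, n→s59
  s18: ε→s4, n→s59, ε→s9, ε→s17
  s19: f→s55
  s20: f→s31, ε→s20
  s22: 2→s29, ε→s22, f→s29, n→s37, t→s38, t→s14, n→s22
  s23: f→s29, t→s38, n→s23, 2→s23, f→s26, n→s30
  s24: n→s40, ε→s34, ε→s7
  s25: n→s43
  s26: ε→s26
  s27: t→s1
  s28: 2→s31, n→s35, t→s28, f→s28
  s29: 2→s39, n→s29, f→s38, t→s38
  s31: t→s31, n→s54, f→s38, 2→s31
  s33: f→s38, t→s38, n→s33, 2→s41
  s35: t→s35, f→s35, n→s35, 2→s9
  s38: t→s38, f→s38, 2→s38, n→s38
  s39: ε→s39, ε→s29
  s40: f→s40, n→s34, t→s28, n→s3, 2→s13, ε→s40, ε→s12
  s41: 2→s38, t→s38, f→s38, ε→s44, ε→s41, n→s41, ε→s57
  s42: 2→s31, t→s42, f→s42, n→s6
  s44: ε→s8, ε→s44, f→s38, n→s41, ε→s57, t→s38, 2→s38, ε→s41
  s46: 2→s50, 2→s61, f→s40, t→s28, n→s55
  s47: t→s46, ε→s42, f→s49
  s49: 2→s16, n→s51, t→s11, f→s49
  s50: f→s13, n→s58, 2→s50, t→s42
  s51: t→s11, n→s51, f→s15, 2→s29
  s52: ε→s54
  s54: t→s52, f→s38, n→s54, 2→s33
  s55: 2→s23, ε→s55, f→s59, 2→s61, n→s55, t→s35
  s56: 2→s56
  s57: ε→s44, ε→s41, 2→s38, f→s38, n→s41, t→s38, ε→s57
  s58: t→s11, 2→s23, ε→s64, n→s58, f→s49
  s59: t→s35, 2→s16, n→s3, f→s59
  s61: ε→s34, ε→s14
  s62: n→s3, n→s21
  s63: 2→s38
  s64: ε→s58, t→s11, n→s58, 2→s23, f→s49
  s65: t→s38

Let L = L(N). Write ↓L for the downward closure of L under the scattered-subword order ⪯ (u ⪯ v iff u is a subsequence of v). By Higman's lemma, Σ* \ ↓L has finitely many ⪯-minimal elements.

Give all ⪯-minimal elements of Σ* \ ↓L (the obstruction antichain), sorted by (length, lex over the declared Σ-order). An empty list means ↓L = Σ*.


A = [t2f, n2t, 2tnf, n2ff, fn2f, t2n222].

|Q|=66, |F|=31, |δ|=197 (47 ε).
min D↑ (26 st, q0=0, F={14}): 0:t→1,2→2,n→3,f→4 1:t→1,2→5,n→6,f→1 2:t→7,2→2,n→8,f→9 3:t→6,2→10,n→3,f→11 4:t→1,2→9,n→12,f→4 5:t→5,2→5,n→13,f→14 6:t→6,2→15,n→6,f→6 7:t→7,2→5,n→16,f→7 8:t→17,2→10,n→8,f→18 9:t→7,2→9,n→19,f→9 10:t→14,2→10,n→10,f→20 11:t→6,2→21,n→12,f→11 12:t→6,2→20,n→12,f→12 13:t→13,2→22,n→13,f→14 14:t→14,2→14,n→14,f→14 15:t→14,2→15,n→23,f→14 16:t→16,2→15,n→16,f→14 17:t→17,2→15,n→16,f→17 18:t→17,2→21,n→19,f→18 19:t→17,2→20,n→19,f→19 20:t→14,2→20,n→20,f→14 21:t→14,2→21,n→24,f→20 22:t→14,2→25,n→22,f→14 23:t→14,2→22,n→23,f→14 24:t→14,2→20,n→24,f→20 25:t→14,2→14,n→25,f→14 (ε-aug+det+¬).
't2f': run [42, 20, 14, 1] end={s38} — reject; 3/3 del acc.
'n2t': |S_i|=[42, 34, 21, 3] end={s14,s38,s43} ∉↓L; 3/3 single-dels accept.
'2tnf': N↓-sim [42, 34, 18, 14, 1] end={s38} rej; 4/4 deletions ∈↓L.
'n2ff': N↓-sim [42, 34, 21, 4, 1] end={s38} — reject; 4/4 single-dels accept.
'fn2f': run [42, 34, 24, 13, 1] end={s38} rej; 4/4 del acc.
't2n222': run [42, 20, 14, 9, 6, 5, 1] end={s38} ∉↓L; 6/6 single-dels accept.
6 obstructions.
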